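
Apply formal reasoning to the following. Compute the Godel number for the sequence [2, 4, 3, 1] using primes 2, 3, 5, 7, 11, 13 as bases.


Encode each element as an exponent of the corresponding prime:
  2^2 = 4
  3^4 = 81
  5^3 = 125
  7^1 = 7
Product = 4 * 81 * 125 * 7 = 283500

283500


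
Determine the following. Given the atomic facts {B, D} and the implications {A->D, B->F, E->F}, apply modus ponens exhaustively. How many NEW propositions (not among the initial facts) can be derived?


Initial facts: {B, D}
Apply modus ponens to closure:
  B and B->F  =>  F
Final known: {B, D, F}
New propositions: {F}
Count = 1

1


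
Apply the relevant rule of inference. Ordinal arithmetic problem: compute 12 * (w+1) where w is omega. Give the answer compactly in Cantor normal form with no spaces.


Compute 12 * (w+1).
Ordinal * is associative and left-distributive over +, but NOT commutative; for finite n>1, n*w = w but w*n stays w*n.
By left-distributivity: 12 * (w+1) = 12*w + 12*1 = w + 12 = w+12.
Result = w+12

w+12


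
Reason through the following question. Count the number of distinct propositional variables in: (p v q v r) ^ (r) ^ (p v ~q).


Identify each variable that appears in the formula.
Variables found: p, q, r
Count = 3

3


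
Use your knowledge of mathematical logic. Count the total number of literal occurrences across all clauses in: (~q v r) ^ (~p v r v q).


Counting literals in each clause:
Clause 1: 2 literal(s)
Clause 2: 3 literal(s)
Total = 5

5


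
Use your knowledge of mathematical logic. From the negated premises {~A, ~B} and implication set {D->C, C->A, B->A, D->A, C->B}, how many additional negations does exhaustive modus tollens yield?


Initial negated facts: {~A, ~B}
Apply modus tollens to closure:
  ~A and C->A  =>  ~C
  ~A and D->A  =>  ~D
Final negated: {~A, ~B, ~C, ~D}
New negations: {~C, ~D}
Count = 2

2


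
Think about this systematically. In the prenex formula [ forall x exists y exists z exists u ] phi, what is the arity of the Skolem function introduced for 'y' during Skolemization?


Quantifier prefix: forall x exists y exists z exists u
'y' is existentially quantified at position 2.
Universal variables preceding it: x
Skolem function arity = 1

1


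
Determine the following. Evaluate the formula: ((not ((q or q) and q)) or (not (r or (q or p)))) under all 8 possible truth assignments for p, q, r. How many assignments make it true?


Check all 8 assignments:
p=0, q=0, r=0: 1
p=0, q=0, r=1: 1
p=0, q=1, r=0: 0
p=0, q=1, r=1: 0
p=1, q=0, r=0: 1
p=1, q=0, r=1: 1
p=1, q=1, r=0: 0
p=1, q=1, r=1: 0
Count of True = 4

4


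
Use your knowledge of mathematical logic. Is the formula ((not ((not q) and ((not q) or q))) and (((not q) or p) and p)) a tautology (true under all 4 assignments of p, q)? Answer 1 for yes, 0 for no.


Check all 4 assignments:
p=0, q=0: 0
p=0, q=1: 0
p=1, q=0: 0
p=1, q=1: 1
Satisfying count = 1/4.
Tautology iff count = 4: no.

0


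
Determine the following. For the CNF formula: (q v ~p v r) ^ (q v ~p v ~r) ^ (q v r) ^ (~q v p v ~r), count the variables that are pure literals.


Check each variable for pure literal status:
p: mixed (not pure)
q: mixed (not pure)
r: mixed (not pure)
Pure literal count = 0

0


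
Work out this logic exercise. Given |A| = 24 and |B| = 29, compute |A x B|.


The Cartesian product A x B contains all ordered pairs (a, b).
|A x B| = |A| * |B| = 24 * 29 = 696

696


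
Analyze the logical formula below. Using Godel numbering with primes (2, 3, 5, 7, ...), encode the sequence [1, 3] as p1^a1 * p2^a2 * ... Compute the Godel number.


Encode each element as an exponent of the corresponding prime:
  2^1 = 2
  3^3 = 27
Product = 2 * 27 = 54

54


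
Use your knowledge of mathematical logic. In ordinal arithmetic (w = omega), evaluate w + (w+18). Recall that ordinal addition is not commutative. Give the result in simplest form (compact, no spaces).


Compute w + (w+18).
Ordinal + is associative but NOT commutative; for finite n>0, n + w = w but w + n stays w+n.
w + (w+18) = (w+w) + 18 = w*2+18.
Result = w*2+18

w*2+18


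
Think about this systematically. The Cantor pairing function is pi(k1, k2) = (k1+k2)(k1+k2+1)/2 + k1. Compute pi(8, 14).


k1 + k2 = 22
(k1+k2)(k1+k2+1)/2 = 22 * 23 / 2 = 253
pi = 253 + 8 = 261

261


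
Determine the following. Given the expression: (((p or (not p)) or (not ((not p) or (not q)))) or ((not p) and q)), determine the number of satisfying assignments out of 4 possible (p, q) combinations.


Check all 4 assignments:
p=0, q=0: 1
p=0, q=1: 1
p=1, q=0: 1
p=1, q=1: 1
Count of True = 4

4


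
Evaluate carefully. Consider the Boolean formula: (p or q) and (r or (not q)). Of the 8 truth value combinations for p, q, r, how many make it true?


Evaluate all 8 assignments for p, q, r:
p=0, q=0, r=0: 0
p=0, q=0, r=1: 0
p=0, q=1, r=0: 0
p=0, q=1, r=1: 1
p=1, q=0, r=0: 1
p=1, q=0, r=1: 1
p=1, q=1, r=0: 0
p=1, q=1, r=1: 1
Satisfying count = 4

4


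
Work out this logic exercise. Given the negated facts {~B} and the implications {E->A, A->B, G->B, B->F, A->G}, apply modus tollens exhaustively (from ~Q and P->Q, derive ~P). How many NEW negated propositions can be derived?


Initial negated facts: {~B}
Apply modus tollens to closure:
  ~B and A->B  =>  ~A
  ~B and G->B  =>  ~G
  ~A and E->A  =>  ~E
Final negated: {~A, ~B, ~E, ~G}
New negations: {~A, ~E, ~G}
Count = 3

3


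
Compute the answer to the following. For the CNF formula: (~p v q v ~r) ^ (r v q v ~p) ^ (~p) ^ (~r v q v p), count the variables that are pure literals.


Check each variable for pure literal status:
p: mixed (not pure)
q: pure positive
r: mixed (not pure)
Pure literal count = 1

1


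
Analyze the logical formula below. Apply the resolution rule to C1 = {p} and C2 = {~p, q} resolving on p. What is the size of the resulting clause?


Remove p from C1 and ~p from C2.
C1 remainder: {}
C2 remainder: {q}
Union (resolvent): {q}
Resolvent has 1 literal(s).

1


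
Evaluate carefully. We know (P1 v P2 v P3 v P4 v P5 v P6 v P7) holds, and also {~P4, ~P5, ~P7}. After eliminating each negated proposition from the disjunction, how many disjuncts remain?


Original disjuncts (7): P1, P2, P3, P4, P5, P6, P7
Negated (eliminate): ~P4, ~P5, ~P7
Remaining disjuncts: P1, P2, P3, P6
Count = 7 - 3 = 4

4


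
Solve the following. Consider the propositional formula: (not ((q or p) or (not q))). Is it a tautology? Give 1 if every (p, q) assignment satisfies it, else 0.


Check all 4 assignments:
p=0, q=0: 0
p=0, q=1: 0
p=1, q=0: 0
p=1, q=1: 0
Satisfying count = 0/4.
Tautology iff count = 4: no.

0


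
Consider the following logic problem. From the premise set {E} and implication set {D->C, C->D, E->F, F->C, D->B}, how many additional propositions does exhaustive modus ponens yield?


Initial facts: {E}
Apply modus ponens to closure:
  E and E->F  =>  F
  F and F->C  =>  C
  C and C->D  =>  D
  D and D->B  =>  B
Final known: {B, C, D, E, F}
New propositions: {B, C, D, F}
Count = 4

4


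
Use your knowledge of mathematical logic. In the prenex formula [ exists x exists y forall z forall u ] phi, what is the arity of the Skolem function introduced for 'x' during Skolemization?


Quantifier prefix: exists x exists y forall z forall u
'x' is existentially quantified at position 1.
No universal quantifiers precede it.
Skolem function arity = 0 (a Skolem constant)

0


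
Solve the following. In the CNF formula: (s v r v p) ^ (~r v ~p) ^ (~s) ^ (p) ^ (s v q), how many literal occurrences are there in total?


Counting literals in each clause:
Clause 1: 3 literal(s)
Clause 2: 2 literal(s)
Clause 3: 1 literal(s)
Clause 4: 1 literal(s)
Clause 5: 2 literal(s)
Total = 9

9


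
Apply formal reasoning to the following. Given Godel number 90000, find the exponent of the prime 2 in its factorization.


Factorize 90000 by dividing by 2 repeatedly.
Division steps: 2 divides 90000 exactly 4 time(s).
Exponent of 2 = 4

4


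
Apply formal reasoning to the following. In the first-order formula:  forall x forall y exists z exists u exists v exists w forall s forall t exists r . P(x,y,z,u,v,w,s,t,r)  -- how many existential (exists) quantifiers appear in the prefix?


Quantifier prefix: forall x forall y exists z exists u exists v exists w forall s forall t exists r
Mark each quantifier type:
  U U E E E E U U E
Universal count = 4, Existential count = 5
Asked for existential (exists) quantifiers: 5

5


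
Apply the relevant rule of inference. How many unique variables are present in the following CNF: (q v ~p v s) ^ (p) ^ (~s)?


Identify each variable that appears in the formula.
Variables found: p, q, s
Count = 3

3


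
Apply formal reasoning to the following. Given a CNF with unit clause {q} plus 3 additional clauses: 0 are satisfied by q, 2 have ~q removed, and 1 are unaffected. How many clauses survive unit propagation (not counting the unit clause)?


Satisfied (removed): 0
Shortened (remain): 2
Unchanged (remain): 1
Remaining = 2 + 1 = 3

3


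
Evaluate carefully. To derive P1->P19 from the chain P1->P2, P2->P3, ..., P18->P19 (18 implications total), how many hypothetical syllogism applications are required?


With 18 implications in a chain connecting 19 propositions:
P1->P2, P2->P3, ..., P18->P19
Steps needed = (number of implications) - 1 = 18 - 1 = 17

17


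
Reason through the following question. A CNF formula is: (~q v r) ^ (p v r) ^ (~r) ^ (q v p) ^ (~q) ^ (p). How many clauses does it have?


A CNF formula is a conjunction of clauses.
Clauses are separated by ^.
Counting the conjuncts: 6 clauses.

6


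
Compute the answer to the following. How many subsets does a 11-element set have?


The power set of a set with n elements has 2^n elements.
|P(S)| = 2^11 = 2048

2048


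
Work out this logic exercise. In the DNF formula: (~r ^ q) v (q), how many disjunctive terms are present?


A DNF formula is a disjunction of terms (conjunctions).
Terms are separated by v.
Counting the disjuncts: 2 terms.

2


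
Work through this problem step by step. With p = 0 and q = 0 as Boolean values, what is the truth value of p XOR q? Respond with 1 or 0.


p = 0, q = 0
Operation: p XOR q
Evaluate: 0 XOR 0 = 0

0


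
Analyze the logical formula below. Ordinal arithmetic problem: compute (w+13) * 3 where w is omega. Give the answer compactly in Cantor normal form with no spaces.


Compute (w+13) * 3.
Ordinal * is associative and left-distributive over +, but NOT commutative; for finite n>1, n*w = w but w*n stays w*n.
(w+13) * 3 = (w+13) repeated 3 times. Each intermediate +13 is absorbed by the following w; only the last survives: w*3+13.
Result = w*3+13

w*3+13


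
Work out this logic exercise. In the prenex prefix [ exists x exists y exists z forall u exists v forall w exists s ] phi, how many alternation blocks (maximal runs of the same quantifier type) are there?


Quantifier-type sequence: E E E A E A E  (A=forall, E=exists)
Group into maximal same-type runs:
  Ex3 | Ax1 | Ex1 | Ax1 | Ex1
Number of blocks = 5

5


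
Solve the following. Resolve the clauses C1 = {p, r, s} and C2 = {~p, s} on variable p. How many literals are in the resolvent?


Remove p from C1 and ~p from C2.
C1 remainder: {r, s}
C2 remainder: {s}
Union (resolvent): {r, s}
Resolvent has 2 literal(s).

2


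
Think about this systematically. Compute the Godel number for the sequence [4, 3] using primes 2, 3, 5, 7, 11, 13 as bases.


Encode each element as an exponent of the corresponding prime:
  2^4 = 16
  3^3 = 27
Product = 16 * 27 = 432

432


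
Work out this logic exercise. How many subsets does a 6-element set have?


The power set of a set with n elements has 2^n elements.
|P(S)| = 2^6 = 64

64


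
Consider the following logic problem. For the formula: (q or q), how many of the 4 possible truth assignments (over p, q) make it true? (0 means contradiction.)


Check all 4 assignments:
p=0, q=0: 0
p=0, q=1: 1
p=1, q=0: 0
p=1, q=1: 1
Count of True = 2

2


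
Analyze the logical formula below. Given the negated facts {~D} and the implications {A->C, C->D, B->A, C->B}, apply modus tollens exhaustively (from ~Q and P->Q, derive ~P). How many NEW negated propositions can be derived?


Initial negated facts: {~D}
Apply modus tollens to closure:
  ~D and C->D  =>  ~C
  ~C and A->C  =>  ~A
  ~A and B->A  =>  ~B
Final negated: {~A, ~B, ~C, ~D}
New negations: {~A, ~B, ~C}
Count = 3

3


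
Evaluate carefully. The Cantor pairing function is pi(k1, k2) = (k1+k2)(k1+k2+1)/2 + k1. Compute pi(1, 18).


k1 + k2 = 19
(k1+k2)(k1+k2+1)/2 = 19 * 20 / 2 = 190
pi = 190 + 1 = 191

191


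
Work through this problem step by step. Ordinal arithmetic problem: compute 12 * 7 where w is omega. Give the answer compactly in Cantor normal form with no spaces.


Compute 12 * 7.
Ordinal * is associative and left-distributive over +, but NOT commutative; for finite n>1, n*w = w but w*n stays w*n.
Both finite; ordinal * agrees with natural *: 12 * 7 = 84.
Result = 84

84


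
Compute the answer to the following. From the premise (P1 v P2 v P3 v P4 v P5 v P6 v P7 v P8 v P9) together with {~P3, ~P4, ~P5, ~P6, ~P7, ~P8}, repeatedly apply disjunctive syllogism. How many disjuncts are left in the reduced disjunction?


Original disjuncts (9): P1, P2, P3, P4, P5, P6, P7, P8, P9
Negated (eliminate): ~P3, ~P4, ~P5, ~P6, ~P7, ~P8
Remaining disjuncts: P1, P2, P9
Count = 9 - 6 = 3

3


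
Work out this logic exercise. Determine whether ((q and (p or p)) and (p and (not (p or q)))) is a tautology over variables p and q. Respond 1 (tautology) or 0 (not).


Check all 4 assignments:
p=0, q=0: 0
p=0, q=1: 0
p=1, q=0: 0
p=1, q=1: 0
Satisfying count = 0/4.
Tautology iff count = 4: no.

0


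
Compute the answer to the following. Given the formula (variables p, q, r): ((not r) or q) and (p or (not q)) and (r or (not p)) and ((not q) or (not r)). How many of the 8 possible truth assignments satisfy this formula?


Evaluate all 8 assignments for p, q, r:
p=0, q=0, r=0: 1
p=0, q=0, r=1: 0
p=0, q=1, r=0: 0
p=0, q=1, r=1: 0
p=1, q=0, r=0: 0
p=1, q=0, r=1: 0
p=1, q=1, r=0: 0
p=1, q=1, r=1: 0
Satisfying count = 1

1


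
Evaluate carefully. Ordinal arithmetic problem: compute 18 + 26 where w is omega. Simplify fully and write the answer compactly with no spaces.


Compute 18 + 26.
Ordinal + is associative but NOT commutative; for finite n>0, n + w = w but w + n stays w+n.
Both operands finite; ordinal + agrees with natural +: 18 + 26 = 44.
Result = 44

44


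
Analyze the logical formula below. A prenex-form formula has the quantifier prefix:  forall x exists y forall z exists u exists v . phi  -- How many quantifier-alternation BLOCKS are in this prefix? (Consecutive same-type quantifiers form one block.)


Quantifier-type sequence: A E A E E  (A=forall, E=exists)
Group into maximal same-type runs:
  Ax1 | Ex1 | Ax1 | Ex2
Number of blocks = 4

4


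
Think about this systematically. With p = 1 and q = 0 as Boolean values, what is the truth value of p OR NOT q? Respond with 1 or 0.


p = 1, q = 0
Operation: p OR NOT q
Evaluate: 1 OR NOT 0 = 1

1


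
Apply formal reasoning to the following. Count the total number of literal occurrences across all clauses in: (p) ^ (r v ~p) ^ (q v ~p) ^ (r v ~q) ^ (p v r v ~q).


Counting literals in each clause:
Clause 1: 1 literal(s)
Clause 2: 2 literal(s)
Clause 3: 2 literal(s)
Clause 4: 2 literal(s)
Clause 5: 3 literal(s)
Total = 10

10


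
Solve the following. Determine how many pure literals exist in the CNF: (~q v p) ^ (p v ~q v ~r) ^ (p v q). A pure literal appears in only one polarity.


Check each variable for pure literal status:
p: pure positive
q: mixed (not pure)
r: pure negative
Pure literal count = 2

2


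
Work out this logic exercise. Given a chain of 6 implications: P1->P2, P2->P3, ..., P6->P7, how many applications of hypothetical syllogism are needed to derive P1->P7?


With 6 implications in a chain connecting 7 propositions:
P1->P2, P2->P3, ..., P6->P7
Steps needed = (number of implications) - 1 = 6 - 1 = 5

5


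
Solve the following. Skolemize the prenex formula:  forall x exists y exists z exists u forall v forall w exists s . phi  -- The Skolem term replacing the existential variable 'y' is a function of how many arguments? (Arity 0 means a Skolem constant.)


Quantifier prefix: forall x exists y exists z exists u forall v forall w exists s
'y' is existentially quantified at position 2.
Universal variables preceding it: x
Skolem function arity = 1

1


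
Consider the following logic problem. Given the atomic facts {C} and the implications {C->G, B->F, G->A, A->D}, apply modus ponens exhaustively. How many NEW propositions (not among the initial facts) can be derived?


Initial facts: {C}
Apply modus ponens to closure:
  C and C->G  =>  G
  G and G->A  =>  A
  A and A->D  =>  D
Final known: {A, C, D, G}
New propositions: {A, D, G}
Count = 3

3


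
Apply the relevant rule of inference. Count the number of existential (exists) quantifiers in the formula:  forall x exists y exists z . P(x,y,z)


Quantifier prefix: forall x exists y exists z
Mark each quantifier type:
  U E E
Universal count = 1, Existential count = 2
Asked for existential (exists) quantifiers: 2

2


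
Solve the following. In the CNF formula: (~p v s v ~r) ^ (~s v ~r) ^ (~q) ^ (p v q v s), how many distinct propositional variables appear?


Identify each variable that appears in the formula.
Variables found: p, q, r, s
Count = 4

4


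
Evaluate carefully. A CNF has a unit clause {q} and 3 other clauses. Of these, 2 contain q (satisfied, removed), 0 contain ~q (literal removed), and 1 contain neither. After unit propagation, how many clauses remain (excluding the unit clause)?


Satisfied (removed): 2
Shortened (remain): 0
Unchanged (remain): 1
Remaining = 0 + 1 = 1

1


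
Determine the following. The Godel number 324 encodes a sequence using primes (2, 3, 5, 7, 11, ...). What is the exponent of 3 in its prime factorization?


Factorize 324 by dividing by 3 repeatedly.
Division steps: 3 divides 324 exactly 4 time(s).
Exponent of 3 = 4

4


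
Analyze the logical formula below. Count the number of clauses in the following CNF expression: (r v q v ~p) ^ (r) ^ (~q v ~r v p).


A CNF formula is a conjunction of clauses.
Clauses are separated by ^.
Counting the conjuncts: 3 clauses.

3


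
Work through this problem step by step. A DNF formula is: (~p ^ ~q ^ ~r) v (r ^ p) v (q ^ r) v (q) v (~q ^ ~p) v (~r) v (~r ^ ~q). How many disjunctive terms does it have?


A DNF formula is a disjunction of terms (conjunctions).
Terms are separated by v.
Counting the disjuncts: 7 terms.

7


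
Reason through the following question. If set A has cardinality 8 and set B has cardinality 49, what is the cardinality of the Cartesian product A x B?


The Cartesian product A x B contains all ordered pairs (a, b).
|A x B| = |A| * |B| = 8 * 49 = 392

392


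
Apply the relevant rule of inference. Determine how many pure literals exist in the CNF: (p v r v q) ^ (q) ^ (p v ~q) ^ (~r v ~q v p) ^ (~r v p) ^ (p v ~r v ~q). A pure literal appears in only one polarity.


Check each variable for pure literal status:
p: pure positive
q: mixed (not pure)
r: mixed (not pure)
Pure literal count = 1

1


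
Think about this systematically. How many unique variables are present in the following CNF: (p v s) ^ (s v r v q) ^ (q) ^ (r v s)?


Identify each variable that appears in the formula.
Variables found: p, q, r, s
Count = 4

4


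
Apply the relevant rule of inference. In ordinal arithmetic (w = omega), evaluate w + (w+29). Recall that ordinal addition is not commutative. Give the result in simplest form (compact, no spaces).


Compute w + (w+29).
Ordinal + is associative but NOT commutative; for finite n>0, n + w = w but w + n stays w+n.
w + (w+29) = (w+w) + 29 = w*2+29.
Result = w*2+29

w*2+29


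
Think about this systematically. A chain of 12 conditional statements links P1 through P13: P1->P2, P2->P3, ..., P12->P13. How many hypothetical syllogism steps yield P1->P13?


With 12 implications in a chain connecting 13 propositions:
P1->P2, P2->P3, ..., P12->P13
Steps needed = (number of implications) - 1 = 12 - 1 = 11

11


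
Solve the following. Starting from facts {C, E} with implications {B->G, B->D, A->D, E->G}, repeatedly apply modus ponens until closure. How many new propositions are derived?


Initial facts: {C, E}
Apply modus ponens to closure:
  E and E->G  =>  G
Final known: {C, E, G}
New propositions: {G}
Count = 1

1


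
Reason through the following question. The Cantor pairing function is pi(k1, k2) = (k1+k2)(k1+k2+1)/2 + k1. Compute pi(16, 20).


k1 + k2 = 36
(k1+k2)(k1+k2+1)/2 = 36 * 37 / 2 = 666
pi = 666 + 16 = 682

682


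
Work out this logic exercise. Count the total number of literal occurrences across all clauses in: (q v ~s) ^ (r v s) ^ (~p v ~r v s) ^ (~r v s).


Counting literals in each clause:
Clause 1: 2 literal(s)
Clause 2: 2 literal(s)
Clause 3: 3 literal(s)
Clause 4: 2 literal(s)
Total = 9

9


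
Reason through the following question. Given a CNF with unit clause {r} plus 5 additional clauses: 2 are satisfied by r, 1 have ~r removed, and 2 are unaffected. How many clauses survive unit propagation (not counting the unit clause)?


Satisfied (removed): 2
Shortened (remain): 1
Unchanged (remain): 2
Remaining = 1 + 2 = 3

3


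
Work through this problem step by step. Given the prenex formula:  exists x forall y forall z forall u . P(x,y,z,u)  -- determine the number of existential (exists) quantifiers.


Quantifier prefix: exists x forall y forall z forall u
Mark each quantifier type:
  E U U U
Universal count = 3, Existential count = 1
Asked for existential (exists) quantifiers: 1

1


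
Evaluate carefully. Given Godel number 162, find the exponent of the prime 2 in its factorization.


Factorize 162 by dividing by 2 repeatedly.
Division steps: 2 divides 162 exactly 1 time(s).
Exponent of 2 = 1

1


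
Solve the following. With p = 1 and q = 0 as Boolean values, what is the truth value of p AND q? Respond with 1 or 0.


p = 1, q = 0
Operation: p AND q
Evaluate: 1 AND 0 = 0

0


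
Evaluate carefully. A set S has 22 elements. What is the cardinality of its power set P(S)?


The power set of a set with n elements has 2^n elements.
|P(S)| = 2^22 = 4194304

4194304


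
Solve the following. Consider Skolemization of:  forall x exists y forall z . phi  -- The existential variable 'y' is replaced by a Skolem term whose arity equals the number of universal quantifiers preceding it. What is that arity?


Quantifier prefix: forall x exists y forall z
'y' is existentially quantified at position 2.
Universal variables preceding it: x
Skolem function arity = 1

1


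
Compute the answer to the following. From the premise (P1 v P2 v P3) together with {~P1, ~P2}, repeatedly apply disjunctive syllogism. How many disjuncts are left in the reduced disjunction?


Original disjuncts (3): P1, P2, P3
Negated (eliminate): ~P1, ~P2
Remaining disjuncts: P3
Count = 3 - 2 = 1

1


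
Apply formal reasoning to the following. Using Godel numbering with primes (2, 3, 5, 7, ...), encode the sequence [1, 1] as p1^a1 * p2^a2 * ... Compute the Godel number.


Encode each element as an exponent of the corresponding prime:
  2^1 = 2
  3^1 = 3
Product = 2 * 3 = 6

6


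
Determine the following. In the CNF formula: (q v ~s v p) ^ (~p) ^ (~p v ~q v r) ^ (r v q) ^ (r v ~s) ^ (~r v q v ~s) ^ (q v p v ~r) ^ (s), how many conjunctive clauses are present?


A CNF formula is a conjunction of clauses.
Clauses are separated by ^.
Counting the conjuncts: 8 clauses.

8


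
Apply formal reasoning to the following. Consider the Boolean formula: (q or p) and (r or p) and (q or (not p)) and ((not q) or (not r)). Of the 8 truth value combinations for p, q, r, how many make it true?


Evaluate all 8 assignments for p, q, r:
p=0, q=0, r=0: 0
p=0, q=0, r=1: 0
p=0, q=1, r=0: 0
p=0, q=1, r=1: 0
p=1, q=0, r=0: 0
p=1, q=0, r=1: 0
p=1, q=1, r=0: 1
p=1, q=1, r=1: 0
Satisfying count = 1

1


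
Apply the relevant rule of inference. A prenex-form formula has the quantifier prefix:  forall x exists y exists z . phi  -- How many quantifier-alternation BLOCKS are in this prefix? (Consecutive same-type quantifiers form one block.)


Quantifier-type sequence: A E E  (A=forall, E=exists)
Group into maximal same-type runs:
  Ax1 | Ex2
Number of blocks = 2

2


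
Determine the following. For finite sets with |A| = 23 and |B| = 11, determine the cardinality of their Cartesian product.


The Cartesian product A x B contains all ordered pairs (a, b).
|A x B| = |A| * |B| = 23 * 11 = 253

253


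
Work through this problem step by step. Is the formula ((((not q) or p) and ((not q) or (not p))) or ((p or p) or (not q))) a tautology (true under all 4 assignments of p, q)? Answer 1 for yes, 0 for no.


Check all 4 assignments:
p=0, q=0: 1
p=0, q=1: 0
p=1, q=0: 1
p=1, q=1: 1
Satisfying count = 3/4.
Tautology iff count = 4: no.

0


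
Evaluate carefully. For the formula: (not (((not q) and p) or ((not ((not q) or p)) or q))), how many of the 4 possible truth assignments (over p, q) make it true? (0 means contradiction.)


Check all 4 assignments:
p=0, q=0: 1
p=0, q=1: 0
p=1, q=0: 0
p=1, q=1: 0
Count of True = 1

1


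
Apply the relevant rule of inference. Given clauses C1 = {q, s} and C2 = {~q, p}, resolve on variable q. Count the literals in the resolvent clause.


Remove q from C1 and ~q from C2.
C1 remainder: {s}
C2 remainder: {p}
Union (resolvent): {p, s}
Resolvent has 2 literal(s).

2


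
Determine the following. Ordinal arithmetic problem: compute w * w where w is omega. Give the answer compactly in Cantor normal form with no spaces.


Compute w * w.
Ordinal * is associative and left-distributive over +, but NOT commutative; for finite n>1, n*w = w but w*n stays w*n.
w * w = w^2 by definition.
Result = w^2

w^2


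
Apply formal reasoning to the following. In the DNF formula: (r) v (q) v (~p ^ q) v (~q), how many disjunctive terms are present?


A DNF formula is a disjunction of terms (conjunctions).
Terms are separated by v.
Counting the disjuncts: 4 terms.

4


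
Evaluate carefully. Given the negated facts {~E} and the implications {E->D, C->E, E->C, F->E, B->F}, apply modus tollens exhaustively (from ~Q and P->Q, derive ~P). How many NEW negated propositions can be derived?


Initial negated facts: {~E}
Apply modus tollens to closure:
  ~E and C->E  =>  ~C
  ~E and F->E  =>  ~F
  ~F and B->F  =>  ~B
Final negated: {~B, ~C, ~E, ~F}
New negations: {~B, ~C, ~F}
Count = 3

3


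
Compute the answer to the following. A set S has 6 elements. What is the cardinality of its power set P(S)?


The power set of a set with n elements has 2^n elements.
|P(S)| = 2^6 = 64

64


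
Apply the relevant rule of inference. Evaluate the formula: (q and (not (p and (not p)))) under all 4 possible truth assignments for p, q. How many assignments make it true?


Check all 4 assignments:
p=0, q=0: 0
p=0, q=1: 1
p=1, q=0: 0
p=1, q=1: 1
Count of True = 2

2


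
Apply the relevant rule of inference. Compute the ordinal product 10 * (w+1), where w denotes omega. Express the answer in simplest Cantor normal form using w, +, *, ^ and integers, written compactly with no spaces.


Compute 10 * (w+1).
Ordinal * is associative and left-distributive over +, but NOT commutative; for finite n>1, n*w = w but w*n stays w*n.
By left-distributivity: 10 * (w+1) = 10*w + 10*1 = w + 10 = w+10.
Result = w+10

w+10


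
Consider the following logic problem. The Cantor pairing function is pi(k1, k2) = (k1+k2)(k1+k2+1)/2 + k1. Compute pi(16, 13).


k1 + k2 = 29
(k1+k2)(k1+k2+1)/2 = 29 * 30 / 2 = 435
pi = 435 + 16 = 451

451


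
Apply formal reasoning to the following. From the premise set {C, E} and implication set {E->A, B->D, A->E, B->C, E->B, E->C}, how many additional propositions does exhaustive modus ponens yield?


Initial facts: {C, E}
Apply modus ponens to closure:
  E and E->A  =>  A
  E and E->B  =>  B
  B and B->D  =>  D
Final known: {A, B, C, D, E}
New propositions: {A, B, D}
Count = 3

3


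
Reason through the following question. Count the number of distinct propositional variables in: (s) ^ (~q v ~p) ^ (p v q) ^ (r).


Identify each variable that appears in the formula.
Variables found: p, q, r, s
Count = 4

4


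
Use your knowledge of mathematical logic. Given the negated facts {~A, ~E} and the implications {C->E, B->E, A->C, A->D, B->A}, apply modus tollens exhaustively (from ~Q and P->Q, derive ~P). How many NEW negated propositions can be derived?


Initial negated facts: {~A, ~E}
Apply modus tollens to closure:
  ~E and C->E  =>  ~C
  ~E and B->E  =>  ~B
Final negated: {~A, ~B, ~C, ~E}
New negations: {~B, ~C}
Count = 2

2


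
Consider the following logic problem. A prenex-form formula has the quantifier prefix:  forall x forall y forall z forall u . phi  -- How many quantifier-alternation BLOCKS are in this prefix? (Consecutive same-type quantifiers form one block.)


Quantifier-type sequence: A A A A  (A=forall, E=exists)
Group into maximal same-type runs:
  Ax4
Number of blocks = 1

1


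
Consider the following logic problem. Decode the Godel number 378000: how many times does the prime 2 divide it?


Factorize 378000 by dividing by 2 repeatedly.
Division steps: 2 divides 378000 exactly 4 time(s).
Exponent of 2 = 4

4


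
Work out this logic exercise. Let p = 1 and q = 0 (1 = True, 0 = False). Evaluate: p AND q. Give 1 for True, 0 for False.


p = 1, q = 0
Operation: p AND q
Evaluate: 1 AND 0 = 0

0


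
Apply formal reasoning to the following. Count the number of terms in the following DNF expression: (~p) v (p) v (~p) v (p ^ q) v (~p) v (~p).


A DNF formula is a disjunction of terms (conjunctions).
Terms are separated by v.
Counting the disjuncts: 6 terms.

6


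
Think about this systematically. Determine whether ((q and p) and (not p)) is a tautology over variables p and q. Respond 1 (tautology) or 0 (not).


Check all 4 assignments:
p=0, q=0: 0
p=0, q=1: 0
p=1, q=0: 0
p=1, q=1: 0
Satisfying count = 0/4.
Tautology iff count = 4: no.

0


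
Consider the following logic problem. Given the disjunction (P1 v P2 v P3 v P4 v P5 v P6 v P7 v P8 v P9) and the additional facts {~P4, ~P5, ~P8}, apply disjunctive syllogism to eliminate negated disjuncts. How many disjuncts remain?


Original disjuncts (9): P1, P2, P3, P4, P5, P6, P7, P8, P9
Negated (eliminate): ~P4, ~P5, ~P8
Remaining disjuncts: P1, P2, P3, P6, P7, P9
Count = 9 - 3 = 6

6


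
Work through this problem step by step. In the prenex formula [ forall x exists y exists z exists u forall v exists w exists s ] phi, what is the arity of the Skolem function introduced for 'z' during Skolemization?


Quantifier prefix: forall x exists y exists z exists u forall v exists w exists s
'z' is existentially quantified at position 3.
Universal variables preceding it: x
Skolem function arity = 1

1


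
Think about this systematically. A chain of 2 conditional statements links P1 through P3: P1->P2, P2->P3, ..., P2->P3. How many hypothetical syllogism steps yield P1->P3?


With 2 implications in a chain connecting 3 propositions:
P1->P2, P2->P3, ..., P2->P3
Steps needed = (number of implications) - 1 = 2 - 1 = 1

1


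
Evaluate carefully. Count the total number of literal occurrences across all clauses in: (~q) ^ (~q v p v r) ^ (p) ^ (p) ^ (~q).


Counting literals in each clause:
Clause 1: 1 literal(s)
Clause 2: 3 literal(s)
Clause 3: 1 literal(s)
Clause 4: 1 literal(s)
Clause 5: 1 literal(s)
Total = 7

7


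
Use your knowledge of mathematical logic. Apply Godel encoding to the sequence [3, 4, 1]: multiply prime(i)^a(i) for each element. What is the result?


Encode each element as an exponent of the corresponding prime:
  2^3 = 8
  3^4 = 81
  5^1 = 5
Product = 8 * 81 * 5 = 3240

3240


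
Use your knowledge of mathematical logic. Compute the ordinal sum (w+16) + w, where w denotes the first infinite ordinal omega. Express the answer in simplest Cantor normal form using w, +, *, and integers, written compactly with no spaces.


Compute (w+16) + w.
Ordinal + is associative but NOT commutative; for finite n>0, n + w = w but w + n stays w+n.
(w+16) + w = w + (16+w) = w + w = w*2 (the finite tail 16 is absorbed by the right w).
Result = w*2

w*2


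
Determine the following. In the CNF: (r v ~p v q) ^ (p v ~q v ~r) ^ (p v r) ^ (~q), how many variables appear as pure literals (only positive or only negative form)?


Check each variable for pure literal status:
p: mixed (not pure)
q: mixed (not pure)
r: mixed (not pure)
Pure literal count = 0

0


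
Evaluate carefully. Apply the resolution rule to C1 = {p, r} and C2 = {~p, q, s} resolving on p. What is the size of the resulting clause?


Remove p from C1 and ~p from C2.
C1 remainder: {r}
C2 remainder: {q, s}
Union (resolvent): {q, r, s}
Resolvent has 3 literal(s).

3


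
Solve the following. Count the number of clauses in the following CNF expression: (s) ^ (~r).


A CNF formula is a conjunction of clauses.
Clauses are separated by ^.
Counting the conjuncts: 2 clauses.

2


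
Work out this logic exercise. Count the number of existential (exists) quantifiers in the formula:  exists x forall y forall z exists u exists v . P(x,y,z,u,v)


Quantifier prefix: exists x forall y forall z exists u exists v
Mark each quantifier type:
  E U U E E
Universal count = 2, Existential count = 3
Asked for existential (exists) quantifiers: 3

3


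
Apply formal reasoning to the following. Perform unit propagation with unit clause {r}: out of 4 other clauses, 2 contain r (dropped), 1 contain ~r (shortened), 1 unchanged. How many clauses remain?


Satisfied (removed): 2
Shortened (remain): 1
Unchanged (remain): 1
Remaining = 1 + 1 = 2

2


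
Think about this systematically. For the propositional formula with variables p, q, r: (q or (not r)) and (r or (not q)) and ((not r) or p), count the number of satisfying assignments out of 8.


Evaluate all 8 assignments for p, q, r:
p=0, q=0, r=0: 1
p=0, q=0, r=1: 0
p=0, q=1, r=0: 0
p=0, q=1, r=1: 0
p=1, q=0, r=0: 1
p=1, q=0, r=1: 0
p=1, q=1, r=0: 0
p=1, q=1, r=1: 1
Satisfying count = 3

3


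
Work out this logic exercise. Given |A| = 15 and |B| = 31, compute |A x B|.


The Cartesian product A x B contains all ordered pairs (a, b).
|A x B| = |A| * |B| = 15 * 31 = 465

465


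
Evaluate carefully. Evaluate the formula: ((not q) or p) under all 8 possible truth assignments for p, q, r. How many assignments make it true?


Check all 8 assignments:
p=0, q=0, r=0: 1
p=0, q=0, r=1: 1
p=0, q=1, r=0: 0
p=0, q=1, r=1: 0
p=1, q=0, r=0: 1
p=1, q=0, r=1: 1
p=1, q=1, r=0: 1
p=1, q=1, r=1: 1
Count of True = 6

6


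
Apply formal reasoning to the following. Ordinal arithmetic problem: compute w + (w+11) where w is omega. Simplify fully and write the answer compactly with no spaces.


Compute w + (w+11).
Ordinal + is associative but NOT commutative; for finite n>0, n + w = w but w + n stays w+n.
w + (w+11) = (w+w) + 11 = w*2+11.
Result = w*2+11

w*2+11


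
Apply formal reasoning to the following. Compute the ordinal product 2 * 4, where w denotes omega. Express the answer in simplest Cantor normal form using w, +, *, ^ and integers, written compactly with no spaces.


Compute 2 * 4.
Ordinal * is associative and left-distributive over +, but NOT commutative; for finite n>1, n*w = w but w*n stays w*n.
Both finite; ordinal * agrees with natural *: 2 * 4 = 8.
Result = 8

8


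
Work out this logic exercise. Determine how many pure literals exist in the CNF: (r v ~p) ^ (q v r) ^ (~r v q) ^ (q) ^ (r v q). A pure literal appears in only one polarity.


Check each variable for pure literal status:
p: pure negative
q: pure positive
r: mixed (not pure)
Pure literal count = 2

2


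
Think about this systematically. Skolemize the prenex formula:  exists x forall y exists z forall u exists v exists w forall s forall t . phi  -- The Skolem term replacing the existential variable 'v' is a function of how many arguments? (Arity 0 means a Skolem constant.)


Quantifier prefix: exists x forall y exists z forall u exists v exists w forall s forall t
'v' is existentially quantified at position 5.
Universal variables preceding it: y, u
Skolem function arity = 2

2


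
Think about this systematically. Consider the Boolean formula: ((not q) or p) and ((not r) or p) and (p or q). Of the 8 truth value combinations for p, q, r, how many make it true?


Evaluate all 8 assignments for p, q, r:
p=0, q=0, r=0: 0
p=0, q=0, r=1: 0
p=0, q=1, r=0: 0
p=0, q=1, r=1: 0
p=1, q=0, r=0: 1
p=1, q=0, r=1: 1
p=1, q=1, r=0: 1
p=1, q=1, r=1: 1
Satisfying count = 4

4


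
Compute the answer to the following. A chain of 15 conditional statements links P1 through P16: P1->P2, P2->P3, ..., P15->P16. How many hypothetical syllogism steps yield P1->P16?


With 15 implications in a chain connecting 16 propositions:
P1->P2, P2->P3, ..., P15->P16
Steps needed = (number of implications) - 1 = 15 - 1 = 14

14


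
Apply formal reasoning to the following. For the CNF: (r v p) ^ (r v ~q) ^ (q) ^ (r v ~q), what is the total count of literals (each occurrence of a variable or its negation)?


Counting literals in each clause:
Clause 1: 2 literal(s)
Clause 2: 2 literal(s)
Clause 3: 1 literal(s)
Clause 4: 2 literal(s)
Total = 7

7


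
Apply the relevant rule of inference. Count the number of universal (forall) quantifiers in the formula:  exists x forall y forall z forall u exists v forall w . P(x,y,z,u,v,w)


Quantifier prefix: exists x forall y forall z forall u exists v forall w
Mark each quantifier type:
  E U U U E U
Universal count = 4, Existential count = 2
Asked for universal (forall) quantifiers: 4

4


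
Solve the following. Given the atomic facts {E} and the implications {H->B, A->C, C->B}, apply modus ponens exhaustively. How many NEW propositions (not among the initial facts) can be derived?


Initial facts: {E}
Apply modus ponens to closure:
  (no implication fires)
Final known: {E}
New propositions: {(none)}
Count = 0

0


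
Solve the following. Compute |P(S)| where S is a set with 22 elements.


The power set of a set with n elements has 2^n elements.
|P(S)| = 2^22 = 4194304

4194304


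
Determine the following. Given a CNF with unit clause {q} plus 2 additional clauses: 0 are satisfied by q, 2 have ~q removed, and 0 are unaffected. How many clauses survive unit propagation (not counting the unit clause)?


Satisfied (removed): 0
Shortened (remain): 2
Unchanged (remain): 0
Remaining = 2 + 0 = 2

2


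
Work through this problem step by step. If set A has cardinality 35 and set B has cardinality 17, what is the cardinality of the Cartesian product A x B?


The Cartesian product A x B contains all ordered pairs (a, b).
|A x B| = |A| * |B| = 35 * 17 = 595

595


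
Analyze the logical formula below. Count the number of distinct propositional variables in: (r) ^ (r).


Identify each variable that appears in the formula.
Variables found: r
Count = 1

1


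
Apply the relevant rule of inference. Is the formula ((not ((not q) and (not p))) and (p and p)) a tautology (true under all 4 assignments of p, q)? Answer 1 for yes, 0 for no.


Check all 4 assignments:
p=0, q=0: 0
p=0, q=1: 0
p=1, q=0: 1
p=1, q=1: 1
Satisfying count = 2/4.
Tautology iff count = 4: no.

0


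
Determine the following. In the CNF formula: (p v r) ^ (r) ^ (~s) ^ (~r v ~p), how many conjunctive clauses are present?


A CNF formula is a conjunction of clauses.
Clauses are separated by ^.
Counting the conjuncts: 4 clauses.

4


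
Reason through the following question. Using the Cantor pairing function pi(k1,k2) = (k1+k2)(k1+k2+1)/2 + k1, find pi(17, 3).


k1 + k2 = 20
(k1+k2)(k1+k2+1)/2 = 20 * 21 / 2 = 210
pi = 210 + 17 = 227

227
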